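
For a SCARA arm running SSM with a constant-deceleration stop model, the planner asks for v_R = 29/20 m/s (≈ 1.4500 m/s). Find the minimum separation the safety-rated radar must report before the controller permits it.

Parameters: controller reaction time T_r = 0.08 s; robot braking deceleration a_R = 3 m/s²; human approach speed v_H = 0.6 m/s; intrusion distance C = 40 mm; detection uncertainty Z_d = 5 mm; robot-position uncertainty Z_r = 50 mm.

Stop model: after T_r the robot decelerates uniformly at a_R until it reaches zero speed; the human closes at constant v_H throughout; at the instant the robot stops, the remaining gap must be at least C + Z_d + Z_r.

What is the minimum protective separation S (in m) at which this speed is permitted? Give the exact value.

S_min = 10793/12000 m = 0.8994 m

T_s = v_R/a_R = (29/20)/3 = 0.4833 s
reaction-phase robot travel = 1.4500·0.0800 = 0.1160 m
robot under decel: 1.4500²/(2·3.0000) = 0.3504 m
human over T_r+T_s: 0.6000·(0.0800+0.4833) = 0.3380 m
margins: 0.0400+0.0050+0.0500 = 0.0950 m
S_min ≈ 0.1160+0.3504+0.3380+0.0950  ⇒  S_min = 10793/12000 m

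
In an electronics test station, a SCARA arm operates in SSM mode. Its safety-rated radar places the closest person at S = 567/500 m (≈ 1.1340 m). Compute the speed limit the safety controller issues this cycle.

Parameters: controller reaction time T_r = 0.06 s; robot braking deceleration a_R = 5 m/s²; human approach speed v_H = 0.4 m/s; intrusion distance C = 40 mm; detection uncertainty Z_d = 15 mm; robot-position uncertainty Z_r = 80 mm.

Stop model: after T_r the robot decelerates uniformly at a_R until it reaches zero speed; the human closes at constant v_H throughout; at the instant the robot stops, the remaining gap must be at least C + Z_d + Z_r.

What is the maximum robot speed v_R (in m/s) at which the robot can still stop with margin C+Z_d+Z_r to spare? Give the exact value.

quadratic (1/10)·v² + (7/50)·v + (-39/40) = 0
  disc = (7/50)² − 4·(1/10)·(-39/40) = 256/625 ; √disc = 16/25
  v_R = (−(7/50) + 16/25) / (2·(1/10)) = 5/2 m/s
check:
braking lasts T_s = (5/2)/5 = 0.5000 s
reaction-phase robot travel = 2.5000·0.0600 = 0.1500 m
robot under decel: 2.5000²/(2·5.0000) = 0.6250 m
person approaches 0.4000·(0.0600+0.5000) = 0.2240 m
C+Z_d+Z_r = 0.0400+0.0150+0.0800 = 0.1350 m
sum ≈ 0.1500+0.6250+0.2240+0.1350 ≈ 1.1340 m = S ✓

v_R_max = 5/2 m/s = 2.5000 m/s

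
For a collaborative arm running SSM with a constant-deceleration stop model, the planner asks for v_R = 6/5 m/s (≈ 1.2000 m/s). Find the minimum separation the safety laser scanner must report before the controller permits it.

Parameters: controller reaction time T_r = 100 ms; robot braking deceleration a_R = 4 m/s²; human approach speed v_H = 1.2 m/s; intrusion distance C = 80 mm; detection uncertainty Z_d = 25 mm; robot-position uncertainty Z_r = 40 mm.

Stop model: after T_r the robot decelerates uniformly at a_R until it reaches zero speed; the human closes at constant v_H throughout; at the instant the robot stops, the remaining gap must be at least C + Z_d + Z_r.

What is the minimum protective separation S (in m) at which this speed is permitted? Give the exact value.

braking lasts T_s = (6/5)/4 = 0.3000 s
robot in T_r: 1.2000·0.1000 = 0.1200 m
robot under decel: 1.2000²/(2·4.0000) = 0.1800 m
human closes 1.2000·0.4000 = 0.4800 m
margins: 0.0800+0.0250+0.0400 = 0.1450 m
S_min ≈ 0.1200+0.1800+0.4800+0.1450  ⇒  S_min = 37/40 m

S_min = 37/40 m = 0.9250 m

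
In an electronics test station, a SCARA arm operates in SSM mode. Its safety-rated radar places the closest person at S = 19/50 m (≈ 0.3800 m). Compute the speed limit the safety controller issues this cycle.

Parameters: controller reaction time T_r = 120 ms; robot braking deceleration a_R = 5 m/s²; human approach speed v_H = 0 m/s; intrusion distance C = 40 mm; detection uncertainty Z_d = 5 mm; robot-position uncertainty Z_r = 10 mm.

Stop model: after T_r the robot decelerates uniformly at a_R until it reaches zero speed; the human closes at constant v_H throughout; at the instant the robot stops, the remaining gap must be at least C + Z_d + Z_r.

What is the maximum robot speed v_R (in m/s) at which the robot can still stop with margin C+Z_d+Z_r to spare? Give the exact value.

v_R_max = 13/10 m/s = 1.3000 m/s

quadratic (1/10)·v² + (3/25)·v + (-13/40) = 0
  disc = (3/25)² − 4·(1/10)·(-13/40) = 361/2500 ; √disc = 19/50
  v_R = (−(3/25) + 19/50) / (2·(1/10)) = 13/10 m/s
check:
braking lasts T_s = (13/10)/5 = 0.2600 s
robot in T_r: 1.3000·0.1200 = 0.1560 m
braking distance = 1.3000²/(2·5.0000) = 0.1690 m
human closes 0.0000·0.3800 = 0.0000 m
C+Z_d+Z_r = 0.0400+0.0050+0.0100 = 0.0550 m
sum ≈ 0.1560+0.1690+0.0000+0.0550 ≈ 0.3800 m = S ✓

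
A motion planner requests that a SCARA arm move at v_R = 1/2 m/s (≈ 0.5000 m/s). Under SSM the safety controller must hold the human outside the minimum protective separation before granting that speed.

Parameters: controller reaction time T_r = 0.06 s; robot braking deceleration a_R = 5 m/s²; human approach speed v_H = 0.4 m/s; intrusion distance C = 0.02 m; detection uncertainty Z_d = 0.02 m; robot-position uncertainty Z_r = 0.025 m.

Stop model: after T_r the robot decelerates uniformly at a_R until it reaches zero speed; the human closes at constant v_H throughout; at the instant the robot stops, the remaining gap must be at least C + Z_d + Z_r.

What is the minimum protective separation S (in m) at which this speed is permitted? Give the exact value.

S_min = 23/125 m = 0.1840 m

stop time T_s = (1/2)/5 = 0.1000 s
reaction-phase robot travel = 0.5000·0.0600 = 0.0300 m
braking distance = 0.5000²/(2·5.0000) = 0.0250 m
human over T_r+T_s: 0.4000·(0.0600+0.1000) = 0.0640 m
margins: 0.0200+0.0200+0.0250 = 0.0650 m
S_min ≈ 0.0300+0.0250+0.0640+0.0650  ⇒  S_min = 23/125 m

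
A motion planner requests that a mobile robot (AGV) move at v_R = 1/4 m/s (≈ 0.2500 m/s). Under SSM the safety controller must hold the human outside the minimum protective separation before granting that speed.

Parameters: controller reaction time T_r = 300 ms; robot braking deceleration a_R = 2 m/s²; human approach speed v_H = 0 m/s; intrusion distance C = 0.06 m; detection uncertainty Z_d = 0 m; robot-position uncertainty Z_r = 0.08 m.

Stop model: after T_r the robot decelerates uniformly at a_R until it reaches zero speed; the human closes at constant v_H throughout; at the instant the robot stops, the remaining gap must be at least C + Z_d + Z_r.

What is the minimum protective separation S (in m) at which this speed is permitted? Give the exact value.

S_min = 369/1600 m = 0.2306 m

stop time T_s = (1/4)/2 = 0.1250 s
robot in T_r: 0.2500·0.3000 = 0.0750 m
robot under decel: 0.2500²/(2·2.0000) = 0.0156 m
person approaches 0.0000·(0.3000+0.1250) = 0.0000 m
residual clearance needed = 0.0600+0.0000+0.0800 = 0.1400 m
S_min ≈ 0.0750+0.0156+0.0000+0.1400  ⇒  S_min = 369/1600 m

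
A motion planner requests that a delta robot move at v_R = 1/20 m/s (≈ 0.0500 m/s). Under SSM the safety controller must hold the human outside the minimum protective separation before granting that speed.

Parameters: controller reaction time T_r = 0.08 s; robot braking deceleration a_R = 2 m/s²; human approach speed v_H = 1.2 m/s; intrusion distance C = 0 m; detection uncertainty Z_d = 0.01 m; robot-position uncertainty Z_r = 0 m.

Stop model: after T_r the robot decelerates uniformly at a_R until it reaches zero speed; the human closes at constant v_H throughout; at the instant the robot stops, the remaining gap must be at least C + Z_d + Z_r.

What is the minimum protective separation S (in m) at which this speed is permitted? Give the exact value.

S_min = 9/64 m = 0.1406 m

T_s = v_R/a_R = (1/20)/2 = 0.0250 s
robot in T_r: 0.0500·0.0800 = 0.0040 m
robot under decel: 0.0500²/(2·2.0000) = 0.0006 m
person approaches 1.2000·(0.0800+0.0250) = 0.1260 m
residual clearance needed = 0.0000+0.0100+0.0000 = 0.0100 m
S_min ≈ 0.0040+0.0006+0.1260+0.0100  ⇒  S_min = 9/64 m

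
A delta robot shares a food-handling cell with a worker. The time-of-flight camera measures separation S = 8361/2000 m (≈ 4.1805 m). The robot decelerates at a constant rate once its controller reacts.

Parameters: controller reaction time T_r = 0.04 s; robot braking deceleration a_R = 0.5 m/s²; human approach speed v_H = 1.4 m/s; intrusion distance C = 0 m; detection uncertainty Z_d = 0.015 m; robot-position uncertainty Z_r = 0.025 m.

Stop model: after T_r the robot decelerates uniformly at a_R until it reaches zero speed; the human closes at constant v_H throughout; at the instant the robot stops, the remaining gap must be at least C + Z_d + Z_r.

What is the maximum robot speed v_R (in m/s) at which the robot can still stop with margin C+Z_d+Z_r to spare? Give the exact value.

v_R_max = 21/20 m/s = 1.0500 m/s

collect terms ⇒ (1)·v_R² + (71/25)·v_R + (-8169/2000) = 0
  disc = (71/25)² − 4·(1)·(-8169/2000) = 61009/2500 ; √disc = 247/50
  v_R = (−(71/25) + 247/50) / (2·(1)) = 21/20 m/s
check:
braking lasts T_s = (21/20)/(1/2) = 2.1000 s
reaction-phase robot travel = 1.0500·0.0400 = 0.0420 m
robot under decel: 1.0500²/(2·0.5000) = 1.1025 m
person approaches 1.4000·(0.0400+2.1000) = 2.9960 m
margins: 0.0000+0.0150+0.0250 = 0.0400 m
sum ≈ 0.0420+1.1025+2.9960+0.0400 ≈ 4.1805 m = S ✓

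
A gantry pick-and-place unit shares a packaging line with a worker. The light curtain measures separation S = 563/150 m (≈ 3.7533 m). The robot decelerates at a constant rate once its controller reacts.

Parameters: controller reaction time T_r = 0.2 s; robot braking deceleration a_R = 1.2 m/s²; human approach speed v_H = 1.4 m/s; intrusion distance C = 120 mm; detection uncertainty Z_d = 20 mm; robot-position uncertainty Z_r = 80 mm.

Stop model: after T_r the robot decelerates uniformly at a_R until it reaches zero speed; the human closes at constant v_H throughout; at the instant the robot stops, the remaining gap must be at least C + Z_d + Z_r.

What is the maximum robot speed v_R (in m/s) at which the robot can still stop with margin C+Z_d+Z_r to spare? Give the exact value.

quadratic (5/12)·v² + (41/30)·v + (-244/75) = 0
  disc = (41/30)² − 4·(5/12)·(-244/75) = 729/100 ; √disc = 27/10
  v_R = (−(41/30) + 27/10) / (2·(5/12)) = 8/5 m/s
check:
braking lasts T_s = (8/5)/(6/5) = 1.3333 s
robot in T_r: 1.6000·0.2000 = 0.3200 m
braking distance = 1.6000²/(2·1.2000) = 1.0667 m
person approaches 1.4000·(0.2000+1.3333) = 2.1467 m
residual clearance needed = 0.1200+0.0200+0.0800 = 0.2200 m
sum ≈ 0.3200+1.0667+2.1467+0.2200 ≈ 3.7533 m = S ✓

v_R_max = 8/5 m/s = 1.6000 m/s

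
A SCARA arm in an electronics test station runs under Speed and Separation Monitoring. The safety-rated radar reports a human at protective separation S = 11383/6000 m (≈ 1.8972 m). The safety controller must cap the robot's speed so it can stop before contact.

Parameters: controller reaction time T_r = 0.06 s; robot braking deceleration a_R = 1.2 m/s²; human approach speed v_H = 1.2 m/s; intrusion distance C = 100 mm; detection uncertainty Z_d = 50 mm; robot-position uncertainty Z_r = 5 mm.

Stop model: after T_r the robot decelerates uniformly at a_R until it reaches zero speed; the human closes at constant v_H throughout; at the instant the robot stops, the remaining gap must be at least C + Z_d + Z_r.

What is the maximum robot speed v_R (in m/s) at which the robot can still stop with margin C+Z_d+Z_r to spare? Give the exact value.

v_R_max = 11/10 m/s = 1.1000 m/s

at the boundary: (5/12)·v² + (53/50)·v + (-10021/6000) = 0
  disc = (53/50)² − 4·(5/12)·(-10021/6000) = 351649/90000 ; √disc = 593/300
  v_R = (−(53/50) + 593/300) / (2·(5/12)) = 11/10 m/s
check:
stop time T_s = (11/10)/(6/5) = 0.9167 s
robot in T_r: 1.1000·0.0600 = 0.0660 m
robot covers 1.1000·0.9167 − ½·1.2000·0.9167² = 0.5042 m while stopping
human closes 1.2000·0.9767 = 1.1720 m
margins: 0.1000+0.0500+0.0050 = 0.1550 m
sum ≈ 0.0660+0.5042+1.1720+0.1550 ≈ 1.8972 m = S ✓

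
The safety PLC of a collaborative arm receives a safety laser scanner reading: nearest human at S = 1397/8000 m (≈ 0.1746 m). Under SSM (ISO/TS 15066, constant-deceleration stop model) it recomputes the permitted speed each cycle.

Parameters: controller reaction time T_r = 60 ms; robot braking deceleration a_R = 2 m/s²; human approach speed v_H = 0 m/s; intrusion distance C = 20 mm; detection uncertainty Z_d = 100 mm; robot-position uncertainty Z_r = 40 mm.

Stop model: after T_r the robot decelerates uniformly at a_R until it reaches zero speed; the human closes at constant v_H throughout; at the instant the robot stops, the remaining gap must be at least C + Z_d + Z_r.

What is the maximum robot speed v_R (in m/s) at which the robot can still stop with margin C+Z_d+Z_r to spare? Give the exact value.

v_R_max = 3/20 m/s = 0.1500 m/s

collect terms ⇒ (1/4)·v_R² + (3/50)·v_R + (-117/8000) = 0
  disc = (3/50)² − 4·(1/4)·(-117/8000) = 729/40000 ; √disc = 27/200
  v_R = (−(3/50) + 27/200) / (2·(1/4)) = 3/20 m/s
check:
stop time T_s = (3/20)/2 = 0.0750 s
robot covers v_R·T_r = 0.1500·0.0600 = 0.0090 m before braking
robot covers 0.1500·0.0750 − ½·2.0000·0.0750² = 0.0056 m while stopping
human closes 0.0000·0.1350 = 0.0000 m
C+Z_d+Z_r = 0.0200+0.1000+0.0400 = 0.1600 m
sum ≈ 0.0090+0.0056+0.0000+0.1600 ≈ 0.1746 m = S ✓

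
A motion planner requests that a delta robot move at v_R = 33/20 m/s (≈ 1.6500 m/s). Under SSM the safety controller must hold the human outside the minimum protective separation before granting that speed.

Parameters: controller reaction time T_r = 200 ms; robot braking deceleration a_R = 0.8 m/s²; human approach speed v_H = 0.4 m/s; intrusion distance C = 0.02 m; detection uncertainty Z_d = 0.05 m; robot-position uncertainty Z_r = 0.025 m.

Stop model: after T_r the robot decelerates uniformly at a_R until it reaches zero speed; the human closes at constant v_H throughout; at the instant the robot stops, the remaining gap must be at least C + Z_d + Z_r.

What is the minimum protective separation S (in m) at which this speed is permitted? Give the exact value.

S_min = 9701/3200 m = 3.0316 m

stop time T_s = (33/20)/(4/5) = 2.0625 s
robot in T_r: 1.6500·0.2000 = 0.3300 m
braking distance = 1.6500²/(2·0.8000) = 1.7016 m
person approaches 0.4000·(0.2000+2.0625) = 0.9050 m
margins: 0.0200+0.0500+0.0250 = 0.0950 m
S_min ≈ 0.3300+1.7016+0.9050+0.0950  ⇒  S_min = 9701/3200 m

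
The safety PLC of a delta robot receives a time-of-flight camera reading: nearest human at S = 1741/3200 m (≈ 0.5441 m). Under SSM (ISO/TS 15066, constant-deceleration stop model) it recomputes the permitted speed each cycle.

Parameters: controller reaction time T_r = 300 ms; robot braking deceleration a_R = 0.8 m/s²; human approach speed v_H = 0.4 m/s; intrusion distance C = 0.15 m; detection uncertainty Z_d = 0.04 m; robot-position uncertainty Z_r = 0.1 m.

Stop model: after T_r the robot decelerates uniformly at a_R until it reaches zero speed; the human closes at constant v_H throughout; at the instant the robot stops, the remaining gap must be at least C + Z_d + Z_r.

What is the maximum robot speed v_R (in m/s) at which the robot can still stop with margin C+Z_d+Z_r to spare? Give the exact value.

v_R_max = 3/20 m/s = 0.1500 m/s

collect terms ⇒ (5/8)·v_R² + (4/5)·v_R + (-429/3200) = 0
  disc = (4/5)² − 4·(5/8)·(-429/3200) = 6241/6400 ; √disc = 79/80
  v_R = (−(4/5) + 79/80) / (2·(5/8)) = 3/20 m/s
check:
braking lasts T_s = (3/20)/(4/5) = 0.1875 s
robot covers v_R·T_r = 0.1500·0.3000 = 0.0450 m before braking
robot covers 0.1500·0.1875 − ½·0.8000·0.1875² = 0.0141 m while stopping
human closes 0.4000·0.4875 = 0.1950 m
C+Z_d+Z_r = 0.1500+0.0400+0.1000 = 0.2900 m
sum ≈ 0.0450+0.0141+0.1950+0.2900 ≈ 0.5441 m = S ✓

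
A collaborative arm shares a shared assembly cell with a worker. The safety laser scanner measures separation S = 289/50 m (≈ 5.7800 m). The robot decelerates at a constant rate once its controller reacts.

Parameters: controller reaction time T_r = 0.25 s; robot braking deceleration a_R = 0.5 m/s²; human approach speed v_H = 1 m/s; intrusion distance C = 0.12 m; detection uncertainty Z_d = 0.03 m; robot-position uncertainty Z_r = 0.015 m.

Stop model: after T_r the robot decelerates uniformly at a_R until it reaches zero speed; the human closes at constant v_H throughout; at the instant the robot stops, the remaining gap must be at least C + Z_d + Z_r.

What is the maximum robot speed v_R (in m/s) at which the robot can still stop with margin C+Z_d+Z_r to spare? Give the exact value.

v_R_max = 29/20 m/s = 1.4500 m/s

quadratic (1)·v² + (9/4)·v + (-1073/200) = 0
  disc = (9/4)² − 4·(1)·(-1073/200) = 10609/400 ; √disc = 103/20
  v_R = (−(9/4) + 103/20) / (2·(1)) = 29/20 m/s
check:
stop time T_s = (29/20)/(1/2) = 2.9000 s
robot in T_r: 1.4500·0.2500 = 0.3625 m
robot under decel: 1.4500²/(2·0.5000) = 2.1025 m
human closes 1.0000·3.1500 = 3.1500 m
C+Z_d+Z_r = 0.1200+0.0300+0.0150 = 0.1650 m
sum ≈ 0.3625+2.1025+3.1500+0.1650 ≈ 5.7800 m = S ✓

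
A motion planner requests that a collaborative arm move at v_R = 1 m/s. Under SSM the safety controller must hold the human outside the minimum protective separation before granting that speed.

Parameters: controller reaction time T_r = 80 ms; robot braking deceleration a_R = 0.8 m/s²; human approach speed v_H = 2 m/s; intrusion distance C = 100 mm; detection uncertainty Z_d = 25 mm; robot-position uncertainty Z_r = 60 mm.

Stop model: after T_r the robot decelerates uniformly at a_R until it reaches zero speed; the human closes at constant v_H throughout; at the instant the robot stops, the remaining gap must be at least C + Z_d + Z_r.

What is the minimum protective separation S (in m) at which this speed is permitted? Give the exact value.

T_s = v_R/a_R = 1/(4/5) = 1.2500 s
reaction-phase robot travel = 1.0000·0.0800 = 0.0800 m
robot covers 1.0000·1.2500 − ½·0.8000·1.2500² = 0.6250 m while stopping
human over T_r+T_s: 2.0000·(0.0800+1.2500) = 2.6600 m
margins: 0.1000+0.0250+0.0600 = 0.1850 m
S_min ≈ 0.0800+0.6250+2.6600+0.1850  ⇒  S_min = 71/20 m

S_min = 71/20 m = 3.5500 m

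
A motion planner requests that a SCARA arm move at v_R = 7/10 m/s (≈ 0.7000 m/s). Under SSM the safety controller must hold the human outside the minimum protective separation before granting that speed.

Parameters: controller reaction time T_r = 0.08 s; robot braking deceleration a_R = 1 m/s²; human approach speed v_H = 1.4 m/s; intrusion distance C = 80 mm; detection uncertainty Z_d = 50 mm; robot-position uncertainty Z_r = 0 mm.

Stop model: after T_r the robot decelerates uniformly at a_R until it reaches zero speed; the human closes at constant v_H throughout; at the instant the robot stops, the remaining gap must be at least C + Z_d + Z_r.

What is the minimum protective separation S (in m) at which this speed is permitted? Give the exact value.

S_min = 1523/1000 m = 1.5230 m

T_s = v_R/a_R = (7/10)/1 = 0.7000 s
robot covers v_R·T_r = 0.7000·0.0800 = 0.0560 m before braking
braking distance = 0.7000²/(2·1.0000) = 0.2450 m
person approaches 1.4000·(0.0800+0.7000) = 1.0920 m
residual clearance needed = 0.0800+0.0500+0.0000 = 0.1300 m
S_min ≈ 0.0560+0.2450+1.0920+0.1300  ⇒  S_min = 1523/1000 m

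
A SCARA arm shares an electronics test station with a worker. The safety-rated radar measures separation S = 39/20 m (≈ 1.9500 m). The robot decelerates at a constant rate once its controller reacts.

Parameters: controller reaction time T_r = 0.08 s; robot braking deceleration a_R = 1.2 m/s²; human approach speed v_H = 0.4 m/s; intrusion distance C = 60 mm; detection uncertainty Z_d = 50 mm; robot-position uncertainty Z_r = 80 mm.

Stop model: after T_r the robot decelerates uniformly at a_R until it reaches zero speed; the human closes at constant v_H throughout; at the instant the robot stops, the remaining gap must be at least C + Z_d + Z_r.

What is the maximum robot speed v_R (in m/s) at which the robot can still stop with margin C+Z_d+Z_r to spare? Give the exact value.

v_R_max = 8/5 m/s = 1.6000 m/s

quadratic (5/12)·v² + (31/75)·v + (-216/125) = 0
  disc = (31/75)² − 4·(5/12)·(-216/125) = 17161/5625 ; √disc = 131/75
  v_R = (−(31/75) + 131/75) / (2·(5/12)) = 8/5 m/s
check:
braking lasts T_s = (8/5)/(6/5) = 1.3333 s
reaction-phase robot travel = 1.6000·0.0800 = 0.1280 m
robot under decel: 1.6000²/(2·1.2000) = 1.0667 m
human over T_r+T_s: 0.4000·(0.0800+1.3333) = 0.5653 m
residual clearance needed = 0.0600+0.0500+0.0800 = 0.1900 m
sum ≈ 0.1280+1.0667+0.5653+0.1900 ≈ 1.9500 m = S ✓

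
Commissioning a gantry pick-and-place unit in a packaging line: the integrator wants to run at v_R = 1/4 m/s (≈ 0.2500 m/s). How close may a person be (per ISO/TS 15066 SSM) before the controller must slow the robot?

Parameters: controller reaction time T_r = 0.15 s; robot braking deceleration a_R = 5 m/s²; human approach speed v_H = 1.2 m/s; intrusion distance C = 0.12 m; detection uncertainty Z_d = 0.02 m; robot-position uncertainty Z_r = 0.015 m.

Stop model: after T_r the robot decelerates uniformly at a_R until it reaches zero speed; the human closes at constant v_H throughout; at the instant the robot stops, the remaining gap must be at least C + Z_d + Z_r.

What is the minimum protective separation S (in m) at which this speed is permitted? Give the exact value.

S_min = 351/800 m = 0.4387 m

stop time T_s = (1/4)/5 = 0.0500 s
robot covers v_R·T_r = 0.2500·0.1500 = 0.0375 m before braking
robot under decel: 0.2500²/(2·5.0000) = 0.0063 m
human closes 1.2000·0.2000 = 0.2400 m
C+Z_d+Z_r = 0.1200+0.0200+0.0150 = 0.1550 m
S_min ≈ 0.0375+0.0063+0.2400+0.1550  ⇒  S_min = 351/800 m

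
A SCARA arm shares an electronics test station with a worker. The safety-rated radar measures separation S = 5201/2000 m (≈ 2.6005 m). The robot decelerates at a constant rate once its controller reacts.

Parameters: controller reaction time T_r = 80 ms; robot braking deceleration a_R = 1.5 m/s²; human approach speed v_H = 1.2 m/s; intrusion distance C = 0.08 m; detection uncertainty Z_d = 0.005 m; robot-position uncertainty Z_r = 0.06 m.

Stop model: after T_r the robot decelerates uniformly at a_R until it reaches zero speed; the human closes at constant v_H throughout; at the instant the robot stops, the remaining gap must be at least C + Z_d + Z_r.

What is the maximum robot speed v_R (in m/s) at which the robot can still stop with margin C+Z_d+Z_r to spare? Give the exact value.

v_R_max = 33/20 m/s = 1.6500 m/s

at the boundary: (1/3)·v² + (22/25)·v + (-4719/2000) = 0
  disc = (22/25)² − 4·(1/3)·(-4719/2000) = 9801/2500 ; √disc = 99/50
  v_R = (−(22/25) + 99/50) / (2·(1/3)) = 33/20 m/s
check:
stop time T_s = (33/20)/(3/2) = 1.1000 s
robot covers v_R·T_r = 1.6500·0.0800 = 0.1320 m before braking
braking distance = 1.6500²/(2·1.5000) = 0.9075 m
person approaches 1.2000·(0.0800+1.1000) = 1.4160 m
C+Z_d+Z_r = 0.0800+0.0050+0.0600 = 0.1450 m
sum ≈ 0.1320+0.9075+1.4160+0.1450 ≈ 2.6005 m = S ✓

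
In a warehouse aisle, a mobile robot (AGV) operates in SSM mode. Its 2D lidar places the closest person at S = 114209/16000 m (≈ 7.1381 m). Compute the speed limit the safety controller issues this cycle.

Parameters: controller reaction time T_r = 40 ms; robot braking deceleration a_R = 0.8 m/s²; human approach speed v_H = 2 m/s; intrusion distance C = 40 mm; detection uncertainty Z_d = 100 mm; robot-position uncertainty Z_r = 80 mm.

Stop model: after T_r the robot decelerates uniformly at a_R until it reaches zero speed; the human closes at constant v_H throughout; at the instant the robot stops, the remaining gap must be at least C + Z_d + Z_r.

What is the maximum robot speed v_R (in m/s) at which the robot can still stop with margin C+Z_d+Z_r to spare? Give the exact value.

quadratic (5/8)·v² + (127/50)·v + (-109409/16000) = 0
  disc = (127/50)² − 4·(5/8)·(-109409/16000) = 3767481/160000 ; √disc = 1941/400
  v_R = (−(127/50) + 1941/400) / (2·(5/8)) = 37/20 m/s
check:
stop time T_s = (37/20)/(4/5) = 2.3125 s
robot covers v_R·T_r = 1.8500·0.0400 = 0.0740 m before braking
robot under decel: 1.8500²/(2·0.8000) = 2.1391 m
person approaches 2.0000·(0.0400+2.3125) = 4.7050 m
residual clearance needed = 0.0400+0.1000+0.0800 = 0.2200 m
sum ≈ 0.0740+2.1391+4.7050+0.2200 ≈ 7.1381 m = S ✓

v_R_max = 37/20 m/s = 1.8500 m/s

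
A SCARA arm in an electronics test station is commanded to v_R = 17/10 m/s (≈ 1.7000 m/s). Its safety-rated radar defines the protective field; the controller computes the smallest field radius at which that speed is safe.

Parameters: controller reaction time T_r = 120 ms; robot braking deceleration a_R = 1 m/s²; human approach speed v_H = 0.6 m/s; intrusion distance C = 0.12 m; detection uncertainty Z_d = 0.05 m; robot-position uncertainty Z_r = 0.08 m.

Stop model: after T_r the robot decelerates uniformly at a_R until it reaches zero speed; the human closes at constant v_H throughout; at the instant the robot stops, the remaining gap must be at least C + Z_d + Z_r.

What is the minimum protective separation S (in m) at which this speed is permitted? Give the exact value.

S_min = 2991/1000 m = 2.9910 m

T_s = v_R/a_R = (17/10)/1 = 1.7000 s
robot in T_r: 1.7000·0.1200 = 0.2040 m
robot covers 1.7000·1.7000 − ½·1.0000·1.7000² = 1.4450 m while stopping
person approaches 0.6000·(0.1200+1.7000) = 1.0920 m
margins: 0.1200+0.0500+0.0800 = 0.2500 m
S_min ≈ 0.2040+1.4450+1.0920+0.2500  ⇒  S_min = 2991/1000 m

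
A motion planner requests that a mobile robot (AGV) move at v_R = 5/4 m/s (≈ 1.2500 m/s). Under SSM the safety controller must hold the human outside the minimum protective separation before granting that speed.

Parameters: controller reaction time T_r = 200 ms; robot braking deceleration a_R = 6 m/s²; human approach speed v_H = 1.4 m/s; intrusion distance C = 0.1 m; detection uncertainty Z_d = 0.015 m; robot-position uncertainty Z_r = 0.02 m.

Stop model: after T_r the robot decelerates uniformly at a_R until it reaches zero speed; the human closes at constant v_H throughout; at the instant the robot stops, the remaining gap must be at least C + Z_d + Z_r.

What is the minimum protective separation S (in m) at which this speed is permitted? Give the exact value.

T_s = v_R/a_R = (5/4)/6 = 0.2083 s
reaction-phase robot travel = 1.2500·0.2000 = 0.2500 m
robot covers 1.2500·0.2083 − ½·6.0000·0.2083² = 0.1302 m while stopping
person approaches 1.4000·(0.2000+0.2083) = 0.5717 m
C+Z_d+Z_r = 0.1000+0.0150+0.0200 = 0.1350 m
S_min ≈ 0.2500+0.1302+0.5717+0.1350  ⇒  S_min = 1739/1600 m

S_min = 1739/1600 m = 1.0869 m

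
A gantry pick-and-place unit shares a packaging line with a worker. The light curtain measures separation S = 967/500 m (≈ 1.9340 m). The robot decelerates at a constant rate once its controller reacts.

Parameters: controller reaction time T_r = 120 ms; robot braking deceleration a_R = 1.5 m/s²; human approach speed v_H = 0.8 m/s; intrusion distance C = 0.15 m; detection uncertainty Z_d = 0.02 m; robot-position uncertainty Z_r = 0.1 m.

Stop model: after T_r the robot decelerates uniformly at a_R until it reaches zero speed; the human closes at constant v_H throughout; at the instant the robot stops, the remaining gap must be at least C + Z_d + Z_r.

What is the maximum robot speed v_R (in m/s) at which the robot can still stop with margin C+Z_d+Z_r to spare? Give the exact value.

quadratic (1/3)·v² + (49/75)·v + (-196/125) = 0
  disc = (49/75)² − 4·(1/3)·(-196/125) = 14161/5625 ; √disc = 119/75
  v_R = (−(49/75) + 119/75) / (2·(1/3)) = 7/5 m/s
check:
T_s = v_R/a_R = (7/5)/(3/2) = 0.9333 s
robot covers v_R·T_r = 1.4000·0.1200 = 0.1680 m before braking
robot under decel: 1.4000²/(2·1.5000) = 0.6533 m
human over T_r+T_s: 0.8000·(0.1200+0.9333) = 0.8427 m
residual clearance needed = 0.1500+0.0200+0.1000 = 0.2700 m
sum ≈ 0.1680+0.6533+0.8427+0.2700 ≈ 1.9340 m = S ✓

v_R_max = 7/5 m/s = 1.4000 m/s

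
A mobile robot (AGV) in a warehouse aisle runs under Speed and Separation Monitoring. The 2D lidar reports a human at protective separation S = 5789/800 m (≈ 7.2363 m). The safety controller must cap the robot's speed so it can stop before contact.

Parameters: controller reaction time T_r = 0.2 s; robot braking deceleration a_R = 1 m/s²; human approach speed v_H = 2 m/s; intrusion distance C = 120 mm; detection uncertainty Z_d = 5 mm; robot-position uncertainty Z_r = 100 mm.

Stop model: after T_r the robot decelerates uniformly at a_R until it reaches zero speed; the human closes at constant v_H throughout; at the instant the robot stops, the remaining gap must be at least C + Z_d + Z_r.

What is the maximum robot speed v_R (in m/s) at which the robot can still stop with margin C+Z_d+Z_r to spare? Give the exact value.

collect terms ⇒ (1/2)·v_R² + (11/5)·v_R + (-5289/800) = 0
  disc = (11/5)² − 4·(1/2)·(-5289/800) = 289/16 ; √disc = 17/4
  v_R = (−(11/5) + 17/4) / (2·(1/2)) = 41/20 m/s
check:
braking lasts T_s = (41/20)/1 = 2.0500 s
reaction-phase robot travel = 2.0500·0.2000 = 0.4100 m
robot covers 2.0500·2.0500 − ½·1.0000·2.0500² = 2.1012 m while stopping
person approaches 2.0000·(0.2000+2.0500) = 4.5000 m
margins: 0.1200+0.0050+0.1000 = 0.2250 m
sum ≈ 0.4100+2.1012+4.5000+0.2250 ≈ 7.2363 m = S ✓

v_R_max = 41/20 m/s = 2.0500 m/s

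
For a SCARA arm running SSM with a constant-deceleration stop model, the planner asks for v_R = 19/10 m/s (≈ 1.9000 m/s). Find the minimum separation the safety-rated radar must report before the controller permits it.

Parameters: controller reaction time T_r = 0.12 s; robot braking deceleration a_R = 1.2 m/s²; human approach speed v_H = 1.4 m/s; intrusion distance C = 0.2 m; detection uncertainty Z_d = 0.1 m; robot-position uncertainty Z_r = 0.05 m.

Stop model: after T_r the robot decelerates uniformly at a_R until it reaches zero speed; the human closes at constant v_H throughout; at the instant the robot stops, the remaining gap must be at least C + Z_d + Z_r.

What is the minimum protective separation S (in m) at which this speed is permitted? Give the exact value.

S_min = 26801/6000 m = 4.4668 m

braking lasts T_s = (19/10)/(6/5) = 1.5833 s
robot covers v_R·T_r = 1.9000·0.1200 = 0.2280 m before braking
robot under decel: 1.9000²/(2·1.2000) = 1.5042 m
person approaches 1.4000·(0.1200+1.5833) = 2.3847 m
C+Z_d+Z_r = 0.2000+0.1000+0.0500 = 0.3500 m
S_min ≈ 0.2280+1.5042+2.3847+0.3500  ⇒  S_min = 26801/6000 m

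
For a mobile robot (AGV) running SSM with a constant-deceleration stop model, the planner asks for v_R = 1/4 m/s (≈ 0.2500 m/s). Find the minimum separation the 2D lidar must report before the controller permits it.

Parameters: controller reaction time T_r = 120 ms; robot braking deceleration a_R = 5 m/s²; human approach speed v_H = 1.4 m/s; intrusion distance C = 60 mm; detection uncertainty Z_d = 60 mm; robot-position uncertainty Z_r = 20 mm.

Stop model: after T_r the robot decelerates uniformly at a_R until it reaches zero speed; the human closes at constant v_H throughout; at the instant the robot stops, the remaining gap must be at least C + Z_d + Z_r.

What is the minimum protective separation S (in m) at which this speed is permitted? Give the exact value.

S_min = 1657/4000 m = 0.4143 m

stop time T_s = (1/4)/5 = 0.0500 s
robot covers v_R·T_r = 0.2500·0.1200 = 0.0300 m before braking
braking distance = 0.2500²/(2·5.0000) = 0.0063 m
person approaches 1.4000·(0.1200+0.0500) = 0.2380 m
C+Z_d+Z_r = 0.0600+0.0600+0.0200 = 0.1400 m
S_min ≈ 0.0300+0.0063+0.2380+0.1400  ⇒  S_min = 1657/4000 m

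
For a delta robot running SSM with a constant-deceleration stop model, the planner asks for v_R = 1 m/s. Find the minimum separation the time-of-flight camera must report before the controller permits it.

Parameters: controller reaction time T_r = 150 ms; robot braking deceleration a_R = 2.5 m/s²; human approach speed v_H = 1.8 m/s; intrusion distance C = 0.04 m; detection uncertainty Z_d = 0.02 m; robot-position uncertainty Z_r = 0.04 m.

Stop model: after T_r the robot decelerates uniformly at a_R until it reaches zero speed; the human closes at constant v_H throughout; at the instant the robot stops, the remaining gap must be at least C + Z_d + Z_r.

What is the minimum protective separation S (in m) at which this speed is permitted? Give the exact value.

S_min = 36/25 m = 1.4400 m

stop time T_s = 1/(5/2) = 0.4000 s
reaction-phase robot travel = 1.0000·0.1500 = 0.1500 m
robot under decel: 1.0000²/(2·2.5000) = 0.2000 m
human closes 1.8000·0.5500 = 0.9900 m
margins: 0.0400+0.0200+0.0400 = 0.1000 m
S_min ≈ 0.1500+0.2000+0.9900+0.1000  ⇒  S_min = 36/25 m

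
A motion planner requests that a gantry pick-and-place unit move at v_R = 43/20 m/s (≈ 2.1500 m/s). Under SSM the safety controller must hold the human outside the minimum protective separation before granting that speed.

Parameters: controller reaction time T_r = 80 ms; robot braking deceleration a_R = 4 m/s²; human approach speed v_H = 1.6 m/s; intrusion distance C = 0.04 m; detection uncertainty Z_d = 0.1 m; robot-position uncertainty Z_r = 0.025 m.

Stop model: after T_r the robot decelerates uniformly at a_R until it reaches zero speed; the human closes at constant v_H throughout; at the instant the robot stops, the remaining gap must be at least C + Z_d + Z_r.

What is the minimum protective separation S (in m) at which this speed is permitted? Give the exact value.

stop time T_s = (43/20)/4 = 0.5375 s
robot covers v_R·T_r = 2.1500·0.0800 = 0.1720 m before braking
robot covers 2.1500·0.5375 − ½·4.0000·0.5375² = 0.5778 m while stopping
person approaches 1.6000·(0.0800+0.5375) = 0.9880 m
residual clearance needed = 0.0400+0.1000+0.0250 = 0.1650 m
S_min ≈ 0.1720+0.5778+0.9880+0.1650  ⇒  S_min = 6089/3200 m

S_min = 6089/3200 m = 1.9028 m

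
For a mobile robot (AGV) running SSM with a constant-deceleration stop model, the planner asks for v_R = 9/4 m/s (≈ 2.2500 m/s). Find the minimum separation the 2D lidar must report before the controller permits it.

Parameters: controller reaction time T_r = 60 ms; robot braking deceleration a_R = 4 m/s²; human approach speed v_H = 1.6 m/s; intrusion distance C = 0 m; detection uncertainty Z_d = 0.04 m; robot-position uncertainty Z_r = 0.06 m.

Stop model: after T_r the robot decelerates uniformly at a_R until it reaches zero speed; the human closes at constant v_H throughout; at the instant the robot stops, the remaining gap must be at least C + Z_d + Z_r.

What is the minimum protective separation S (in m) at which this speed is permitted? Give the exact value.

S_min = 29821/16000 m = 1.8638 m

stop time T_s = (9/4)/4 = 0.5625 s
reaction-phase robot travel = 2.2500·0.0600 = 0.1350 m
robot covers 2.2500·0.5625 − ½·4.0000·0.5625² = 0.6328 m while stopping
human over T_r+T_s: 1.6000·(0.0600+0.5625) = 0.9960 m
residual clearance needed = 0.0000+0.0400+0.0600 = 0.1000 m
S_min ≈ 0.1350+0.6328+0.9960+0.1000  ⇒  S_min = 29821/16000 m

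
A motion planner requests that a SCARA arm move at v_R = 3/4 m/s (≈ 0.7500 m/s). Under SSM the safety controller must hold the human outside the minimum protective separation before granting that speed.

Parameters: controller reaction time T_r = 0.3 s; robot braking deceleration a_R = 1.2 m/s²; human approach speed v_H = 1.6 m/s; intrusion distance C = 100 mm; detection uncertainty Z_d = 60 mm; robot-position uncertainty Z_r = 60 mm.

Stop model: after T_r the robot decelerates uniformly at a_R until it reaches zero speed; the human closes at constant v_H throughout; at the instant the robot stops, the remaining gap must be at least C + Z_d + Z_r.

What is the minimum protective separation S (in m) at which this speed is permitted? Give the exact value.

T_s = v_R/a_R = (3/4)/(6/5) = 0.6250 s
reaction-phase robot travel = 0.7500·0.3000 = 0.2250 m
braking distance = 0.7500²/(2·1.2000) = 0.2344 m
human over T_r+T_s: 1.6000·(0.3000+0.6250) = 1.4800 m
margins: 0.1000+0.0600+0.0600 = 0.2200 m
S_min ≈ 0.2250+0.2344+1.4800+0.2200  ⇒  S_min = 691/320 m

S_min = 691/320 m = 2.1594 m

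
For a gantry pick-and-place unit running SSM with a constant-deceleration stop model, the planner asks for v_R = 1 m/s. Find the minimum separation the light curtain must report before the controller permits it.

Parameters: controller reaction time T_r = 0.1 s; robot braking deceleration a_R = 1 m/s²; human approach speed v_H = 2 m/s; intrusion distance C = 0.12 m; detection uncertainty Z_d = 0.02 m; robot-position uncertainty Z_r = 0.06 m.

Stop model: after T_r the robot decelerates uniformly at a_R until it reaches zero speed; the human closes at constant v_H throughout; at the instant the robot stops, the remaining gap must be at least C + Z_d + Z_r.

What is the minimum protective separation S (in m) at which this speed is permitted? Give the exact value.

S_min = 3 m = 3.0000 m

braking lasts T_s = 1/1 = 1.0000 s
reaction-phase robot travel = 1.0000·0.1000 = 0.1000 m
braking distance = 1.0000²/(2·1.0000) = 0.5000 m
human over T_r+T_s: 2.0000·(0.1000+1.0000) = 2.2000 m
residual clearance needed = 0.1200+0.0200+0.0600 = 0.2000 m
S_min ≈ 0.1000+0.5000+2.2000+0.2000  ⇒  S_min = 3 m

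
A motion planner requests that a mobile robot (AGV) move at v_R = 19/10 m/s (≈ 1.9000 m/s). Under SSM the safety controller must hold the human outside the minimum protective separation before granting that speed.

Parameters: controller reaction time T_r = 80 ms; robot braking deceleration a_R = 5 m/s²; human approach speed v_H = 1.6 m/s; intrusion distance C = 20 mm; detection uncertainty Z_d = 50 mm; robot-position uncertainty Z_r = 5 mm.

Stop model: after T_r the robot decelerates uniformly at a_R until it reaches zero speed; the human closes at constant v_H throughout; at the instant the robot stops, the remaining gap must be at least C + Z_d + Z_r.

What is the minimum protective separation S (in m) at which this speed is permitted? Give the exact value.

stop time T_s = (19/10)/5 = 0.3800 s
reaction-phase robot travel = 1.9000·0.0800 = 0.1520 m
braking distance = 1.9000²/(2·5.0000) = 0.3610 m
human closes 1.6000·0.4600 = 0.7360 m
margins: 0.0200+0.0500+0.0050 = 0.0750 m
S_min ≈ 0.1520+0.3610+0.7360+0.0750  ⇒  S_min = 331/250 m

S_min = 331/250 m = 1.3240 m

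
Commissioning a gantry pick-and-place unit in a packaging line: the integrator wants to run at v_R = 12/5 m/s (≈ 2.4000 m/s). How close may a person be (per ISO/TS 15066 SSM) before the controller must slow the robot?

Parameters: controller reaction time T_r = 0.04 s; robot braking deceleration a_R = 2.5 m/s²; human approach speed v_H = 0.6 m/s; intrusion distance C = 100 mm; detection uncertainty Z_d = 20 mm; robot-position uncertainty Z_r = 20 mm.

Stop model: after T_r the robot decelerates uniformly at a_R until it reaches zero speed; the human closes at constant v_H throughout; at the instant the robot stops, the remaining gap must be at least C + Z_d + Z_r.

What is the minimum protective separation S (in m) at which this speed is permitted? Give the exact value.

braking lasts T_s = (12/5)/(5/2) = 0.9600 s
robot in T_r: 2.4000·0.0400 = 0.0960 m
robot under decel: 2.4000²/(2·2.5000) = 1.1520 m
person approaches 0.6000·(0.0400+0.9600) = 0.6000 m
margins: 0.1000+0.0200+0.0200 = 0.1400 m
S_min ≈ 0.0960+1.1520+0.6000+0.1400  ⇒  S_min = 497/250 m

S_min = 497/250 m = 1.9880 m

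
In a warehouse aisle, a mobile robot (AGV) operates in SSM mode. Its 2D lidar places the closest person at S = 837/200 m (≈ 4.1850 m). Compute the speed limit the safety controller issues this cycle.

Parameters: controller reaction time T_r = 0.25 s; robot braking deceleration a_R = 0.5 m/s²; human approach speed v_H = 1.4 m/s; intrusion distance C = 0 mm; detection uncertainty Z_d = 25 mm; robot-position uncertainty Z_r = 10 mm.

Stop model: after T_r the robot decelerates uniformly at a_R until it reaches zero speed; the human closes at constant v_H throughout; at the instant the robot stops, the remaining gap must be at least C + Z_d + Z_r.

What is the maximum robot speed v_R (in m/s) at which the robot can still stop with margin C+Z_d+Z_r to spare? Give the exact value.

v_R_max = 19/20 m/s = 0.9500 m/s

at the boundary: (1)·v² + (61/20)·v + (-19/5) = 0
  disc = (61/20)² − 4·(1)·(-19/5) = 9801/400 ; √disc = 99/20
  v_R = (−(61/20) + 99/20) / (2·(1)) = 19/20 m/s
check:
braking lasts T_s = (19/20)/(1/2) = 1.9000 s
reaction-phase robot travel = 0.9500·0.2500 = 0.2375 m
robot covers 0.9500·1.9000 − ½·0.5000·1.9000² = 0.9025 m while stopping
human closes 1.4000·2.1500 = 3.0100 m
residual clearance needed = 0.0000+0.0250+0.0100 = 0.0350 m
sum ≈ 0.2375+0.9025+3.0100+0.0350 ≈ 4.1850 m = S ✓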